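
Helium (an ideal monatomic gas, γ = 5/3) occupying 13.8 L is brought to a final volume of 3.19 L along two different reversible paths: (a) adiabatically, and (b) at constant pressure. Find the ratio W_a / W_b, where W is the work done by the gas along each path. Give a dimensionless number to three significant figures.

Path (a) adiabatic: W = P₁V₁(1 − (V₁/V₂)^(γ−1))/(γ−1) → W_a/(P₁V₁) = -2.482.
Path (b) isobaric: W = P₁(V₂ − V₁) → W_b/(P₁V₁) = -0.7688.
W_a / W_b = -2.482 / -0.7688 = 3.229.

W_a / W_b ≈ 3.23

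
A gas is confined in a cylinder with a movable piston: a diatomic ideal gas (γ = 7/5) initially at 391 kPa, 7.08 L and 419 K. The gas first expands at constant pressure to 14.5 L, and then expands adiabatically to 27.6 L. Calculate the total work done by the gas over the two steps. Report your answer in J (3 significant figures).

W_total ≈ 6120 J

Step 1 (isobaric): W = PΔV = (391 kPa)(14.5 − 7.08 L) = 2901 J.
After step 1: P = 391 kPa, V = 14.5 L, T = 858.1 K.
Step 2 (adiabatic): W = (P₁V₁ − P₂V₂)/(γ−1) = (5670 − 4383)/0.4 = 3217 J.
W_total = 2901 + 3217 = 6119 J.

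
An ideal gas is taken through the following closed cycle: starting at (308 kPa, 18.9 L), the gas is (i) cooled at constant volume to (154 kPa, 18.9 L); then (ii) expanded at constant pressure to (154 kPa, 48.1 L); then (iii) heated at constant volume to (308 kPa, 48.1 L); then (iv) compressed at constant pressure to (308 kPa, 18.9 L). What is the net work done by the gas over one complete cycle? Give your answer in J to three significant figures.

W_net ≈ -4500 J

Constant-volume legs do no work.
W(ii) = (154)(48.1 − 18.9) = 4497 J; W(iv) = (308)(18.9 − 48.1) = -8994 J.
W_net = 4497 − 8994 = -4497 J (the counter-clockwise enclosed area).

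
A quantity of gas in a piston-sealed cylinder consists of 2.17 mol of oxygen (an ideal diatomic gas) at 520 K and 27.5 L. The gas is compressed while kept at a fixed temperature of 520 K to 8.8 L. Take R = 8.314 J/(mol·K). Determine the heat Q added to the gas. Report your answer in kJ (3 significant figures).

Isothermal ⇒ ΔU = 0, so Q = W = nRT ln(V₂/V₁).
Q = (2.17)(8.314)(520) ln(8.8/27.5) = 9382 × -1.139 = -10690 J.

Q ≈ -10.7 kJ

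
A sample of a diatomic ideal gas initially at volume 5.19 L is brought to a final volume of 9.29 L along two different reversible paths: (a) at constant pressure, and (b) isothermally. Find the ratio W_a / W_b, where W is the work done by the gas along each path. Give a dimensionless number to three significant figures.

W_a / W_b ≈ 1.36

Path (a) isobaric: W = P₁(V₂ − V₁) → W_a/(P₁V₁) = 0.79.
Path (b) isothermal: W = P₁V₁ ln(V₂/V₁) → W_b/(P₁V₁) = 0.5822.
W_a / W_b = 0.79 / 0.5822 = 1.357.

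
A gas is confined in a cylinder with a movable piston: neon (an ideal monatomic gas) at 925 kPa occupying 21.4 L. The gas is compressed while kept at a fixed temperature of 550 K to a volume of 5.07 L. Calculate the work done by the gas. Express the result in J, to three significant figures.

W ≈ -28500 J

Isothermal: W = nRT ln(V₂/V₁) = P₁V₁ ln(V₂/V₁).
P₁V₁ = (925 kPa)(21.4 L) = 19795 J.
W = 19795 × ln(5.07/21.4) = 19795 × -1.44
W_by_gas = -28506 J.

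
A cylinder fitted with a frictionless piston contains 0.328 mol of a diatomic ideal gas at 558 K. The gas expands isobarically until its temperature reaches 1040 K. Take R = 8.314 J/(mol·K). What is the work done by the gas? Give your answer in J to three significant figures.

Isobaric: W = P ΔV = nR ΔT.
W = (0.328)(8.314)(1040 − 558) = 1314 J.

W ≈ 1310 J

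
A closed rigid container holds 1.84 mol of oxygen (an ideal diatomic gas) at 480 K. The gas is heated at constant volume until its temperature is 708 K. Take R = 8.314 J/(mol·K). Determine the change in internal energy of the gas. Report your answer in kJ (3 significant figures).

ΔU ≈ 8.72 kJ

Constant volume ⇒ W = 0, so Q = ΔU = nCᵥΔT with Cᵥ = 5R/2 = 20.79 J/(mol·K).
ΔU = (1.84)(20.79)(708 − 480) = 8720 J.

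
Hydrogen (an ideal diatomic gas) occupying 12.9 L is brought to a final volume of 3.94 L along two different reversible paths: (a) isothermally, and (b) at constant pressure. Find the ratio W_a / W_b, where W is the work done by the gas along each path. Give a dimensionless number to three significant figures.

W_a / W_b ≈ 1.71

Path (a) isothermal: W = P₁V₁ ln(V₂/V₁) → W_a/(P₁V₁) = -1.186.
Path (b) isobaric: W = P₁(V₂ − V₁) → W_b/(P₁V₁) = -0.6946.
W_a / W_b = -1.186 / -0.6946 = 1.708.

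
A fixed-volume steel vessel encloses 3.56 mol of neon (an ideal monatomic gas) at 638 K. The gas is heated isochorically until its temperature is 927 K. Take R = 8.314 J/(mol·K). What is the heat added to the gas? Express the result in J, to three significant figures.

Q ≈ 12800 J

Constant volume ⇒ W = 0, so Q = ΔU = nCᵥΔT with Cᵥ = 3R/2 = 12.47 J/(mol·K).
ΔU = (3.56)(12.47)(927 − 638) = 12831 J.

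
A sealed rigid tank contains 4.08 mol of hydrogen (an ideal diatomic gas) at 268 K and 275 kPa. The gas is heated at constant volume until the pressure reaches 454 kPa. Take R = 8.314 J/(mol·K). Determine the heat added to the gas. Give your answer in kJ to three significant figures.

Constant volume ⇒ W = 0, so Q = ΔU = nCᵥΔT with Cᵥ = 5R/2 = 20.79 J/(mol·K).
At constant V, T₂/T₁ = P₂/P₁ ⇒ ΔT = T₁(P₂/P₁ − 1) = 268·(454/275 − 1) = 174.4 K.
ΔU = (4.08)(20.79)(174.4) = 14793 J.

Q ≈ 14.8 kJ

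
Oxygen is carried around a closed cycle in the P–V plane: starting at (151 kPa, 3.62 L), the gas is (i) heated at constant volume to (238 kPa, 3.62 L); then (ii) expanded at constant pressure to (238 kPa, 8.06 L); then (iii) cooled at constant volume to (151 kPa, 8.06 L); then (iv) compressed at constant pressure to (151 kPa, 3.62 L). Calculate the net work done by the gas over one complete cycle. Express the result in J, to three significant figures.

Constant-volume legs do no work.
W(ii) = (238)(8.06 − 3.62) = 1057 J; W(iv) = (151)(3.62 − 8.06) = -670.4 J.
W_net = 1057 − 670.4 = 386.3 J (the clockwise enclosed area).

W_net ≈ 386 J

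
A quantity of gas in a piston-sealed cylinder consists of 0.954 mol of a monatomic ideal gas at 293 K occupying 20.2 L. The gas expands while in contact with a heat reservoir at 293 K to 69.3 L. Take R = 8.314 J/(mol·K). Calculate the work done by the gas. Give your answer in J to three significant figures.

Isothermal: W = nRT ln(V₂/V₁).
W = (0.954)(8.314)(293) × ln(69.3/20.2)
  = 2324 × 1.233
W_by_gas = 2865 J.

W ≈ 2860 J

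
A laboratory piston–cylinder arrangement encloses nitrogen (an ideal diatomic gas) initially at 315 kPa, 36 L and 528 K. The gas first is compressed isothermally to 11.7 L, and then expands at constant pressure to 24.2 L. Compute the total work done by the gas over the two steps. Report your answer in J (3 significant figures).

Step 1 (isothermal): W = P₁V₁ ln(V₂/V₁) = (11340) ln(11.7/36) = -12745 J.
After step 1: P = 969.2 kPa, V = 11.7 L, T = 528 K.
Step 2 (isobaric): W = PΔV = (969.2 kPa)(24.2 − 11.7 L) = 12115 J.
W_total = -12745 + 12115 = -630 J.

W_total ≈ -630 J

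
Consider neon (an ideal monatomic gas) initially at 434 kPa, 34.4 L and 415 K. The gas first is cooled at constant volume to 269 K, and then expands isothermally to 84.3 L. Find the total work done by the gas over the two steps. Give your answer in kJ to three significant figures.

W_total ≈ 8.67 kJ

Step 1 (isochoric): W = 0 (constant volume).
After step 1: P = 281.3 kPa (V unchanged).
Step 2 (isothermal): W = P₁V₁ ln(V₂/V₁) = (9677) ln(84.3/34.4) = 8674 J.
W_total = 0 + 8674 = 8674 J.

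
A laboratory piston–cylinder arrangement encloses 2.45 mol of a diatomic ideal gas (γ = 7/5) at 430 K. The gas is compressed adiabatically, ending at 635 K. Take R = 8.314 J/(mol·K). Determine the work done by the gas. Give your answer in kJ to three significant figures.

W ≈ -10.4 kJ

Adiabatic ⇒ Q = 0, so W_by = −ΔU = nCᵥ(T₁ − T₂).
Cᵥ = 5R/2 = 20.79 J/(mol·K).
W = (2.45)(20.79)(430 − 635) = -10439 J.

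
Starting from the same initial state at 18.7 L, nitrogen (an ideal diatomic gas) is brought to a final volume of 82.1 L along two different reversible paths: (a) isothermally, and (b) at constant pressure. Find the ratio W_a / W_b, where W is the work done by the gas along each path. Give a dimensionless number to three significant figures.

Path (a) isothermal: W = P₁V₁ ln(V₂/V₁) → W_a/(P₁V₁) = 1.479.
Path (b) isobaric: W = P₁(V₂ − V₁) → W_b/(P₁V₁) = 3.39.
W_a / W_b = 1.479 / 3.39 = 0.4364.

W_a / W_b ≈ 0.436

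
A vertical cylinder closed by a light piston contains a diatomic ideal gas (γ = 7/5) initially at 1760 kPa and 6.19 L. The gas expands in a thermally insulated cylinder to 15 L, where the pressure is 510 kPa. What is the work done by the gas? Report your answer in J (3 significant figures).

W ≈ 8110 J

Adiabatic: W = (P₁V₁ − P₂V₂)/(γ − 1) with γ = 7/5.
P₁V₁ = 10894 J, P₂V₂ = 7650 J.
W = (10894 − 7650) / 0.4 = 8111 J.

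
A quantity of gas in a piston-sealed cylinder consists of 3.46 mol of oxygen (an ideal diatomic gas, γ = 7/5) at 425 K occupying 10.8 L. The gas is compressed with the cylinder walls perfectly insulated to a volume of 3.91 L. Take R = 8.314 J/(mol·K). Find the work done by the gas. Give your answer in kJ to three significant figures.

W ≈ -15.3 kJ

Adiabatic: TV^(γ−1) = const with γ = 7/5.
T₂ = T₁ (V₁/V₂)^(γ−1) = 425 × (10.8/3.91)^0.4 = 425 × 1.501 = 638.1 K.
W_by = nCᵥ(T₁ − T₂) = (3.46)(20.79)(425 − 638.1) = -15325 J.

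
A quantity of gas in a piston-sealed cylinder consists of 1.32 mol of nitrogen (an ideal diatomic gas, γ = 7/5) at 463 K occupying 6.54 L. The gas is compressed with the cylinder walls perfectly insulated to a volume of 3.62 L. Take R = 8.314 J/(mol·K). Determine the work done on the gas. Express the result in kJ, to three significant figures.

W ≈ 3.39 kJ

Adiabatic: TV^(γ−1) = const with γ = 7/5.
T₂ = T₁ (V₁/V₂)^(γ−1) = 463 × (6.54/3.62)^0.4 = 463 × 1.267 = 586.6 K.
W_by = nCᵥ(T₁ − T₂) = (1.32)(20.79)(463 − 586.6) = -3391 J.
Work on gas = −W_by = 3391 J.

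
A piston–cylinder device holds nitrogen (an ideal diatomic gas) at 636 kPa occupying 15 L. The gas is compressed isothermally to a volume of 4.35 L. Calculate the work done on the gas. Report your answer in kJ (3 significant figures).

Isothermal: W = nRT ln(V₂/V₁) = P₁V₁ ln(V₂/V₁).
P₁V₁ = (636 kPa)(15 L) = 9540 J.
W = 9540 × ln(4.35/15) = 9540 × -1.238
W_by_gas = -11809 J; work on gas = −W_by = 11809 J.

W ≈ 11.8 kJ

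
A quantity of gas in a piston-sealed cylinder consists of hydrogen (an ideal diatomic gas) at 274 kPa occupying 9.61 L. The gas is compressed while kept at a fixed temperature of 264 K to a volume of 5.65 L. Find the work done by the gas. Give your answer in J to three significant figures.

Isothermal: W = nRT ln(V₂/V₁) = P₁V₁ ln(V₂/V₁).
P₁V₁ = (274 kPa)(9.61 L) = 2633 J.
W = 2633 × ln(5.65/9.61) = 2633 × -0.5311
W_by_gas = -1399 J.

W ≈ -1400 J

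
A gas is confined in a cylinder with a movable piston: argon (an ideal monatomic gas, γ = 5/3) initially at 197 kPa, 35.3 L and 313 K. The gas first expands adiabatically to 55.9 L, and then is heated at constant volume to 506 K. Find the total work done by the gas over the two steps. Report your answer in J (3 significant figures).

W_total ≈ 2750 J

Step 1 (adiabatic): W = (P₁V₁ − P₂V₂)/(γ−1) = (6954 − 5119)/0.667 = 2753 J.
Step 2 (isochoric): W = 0 (constant volume).
W_total = 2753 + 0 = 2753 J.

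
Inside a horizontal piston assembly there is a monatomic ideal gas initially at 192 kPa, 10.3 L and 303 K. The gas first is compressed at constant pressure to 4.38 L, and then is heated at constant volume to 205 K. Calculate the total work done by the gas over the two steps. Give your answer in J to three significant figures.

Step 1 (isobaric): W = PΔV = (192 kPa)(4.38 − 10.3 L) = -1137 J.
Step 2 (isochoric): W = 0 (constant volume).
W_total = -1137 + 0 = -1137 J.

W_total ≈ -1140 J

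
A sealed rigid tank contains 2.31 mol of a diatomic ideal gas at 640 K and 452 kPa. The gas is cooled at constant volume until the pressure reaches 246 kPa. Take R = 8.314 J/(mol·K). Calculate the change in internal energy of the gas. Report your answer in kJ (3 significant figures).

ΔU ≈ -14.0 kJ

Constant volume ⇒ W = 0, so Q = ΔU = nCᵥΔT with Cᵥ = 5R/2 = 20.79 J/(mol·K).
At constant V, T₂/T₁ = P₂/P₁ ⇒ ΔT = T₁(P₂/P₁ − 1) = 640·(246/452 − 1) = -291.7 K.
ΔU = (2.31)(20.79)(-291.7) = -14005 J.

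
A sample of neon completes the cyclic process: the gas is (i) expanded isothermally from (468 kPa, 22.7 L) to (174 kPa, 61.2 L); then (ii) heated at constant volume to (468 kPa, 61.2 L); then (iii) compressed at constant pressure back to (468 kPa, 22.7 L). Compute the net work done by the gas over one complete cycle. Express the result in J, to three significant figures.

W_net ≈ -7480 J

Leg (i): W = PᵢVᵢ ln(V_f/Vᵢ) = (10624) ln(61.2/22.7) = 10536 J.
Leg (ii): W = 0.
Leg (iii): W = PΔV = (468)(22.7 − 61.2) = -18018 J.
W_net = 10536 − 18018 = -7482 J.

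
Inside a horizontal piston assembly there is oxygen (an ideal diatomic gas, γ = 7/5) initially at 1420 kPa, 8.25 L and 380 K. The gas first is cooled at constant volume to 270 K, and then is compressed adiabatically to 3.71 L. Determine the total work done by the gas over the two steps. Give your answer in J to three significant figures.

Step 1 (isochoric): W = 0 (constant volume).
After step 1: P = 1009 kPa (V unchanged).
Step 2 (adiabatic): W = (P₁V₁ − P₂V₂)/(γ−1) = (8324 − 11459)/0.4 = -7838 J.
W_total = 0 − 7838 = -7838 J.

W_total ≈ -7840 J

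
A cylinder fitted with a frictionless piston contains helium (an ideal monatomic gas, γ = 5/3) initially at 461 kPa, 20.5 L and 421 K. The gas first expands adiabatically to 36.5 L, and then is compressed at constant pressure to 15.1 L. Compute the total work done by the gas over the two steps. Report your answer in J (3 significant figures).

Step 1 (adiabatic): W = (P₁V₁ − P₂V₂)/(γ−1) = (9450 − 6433)/0.667 = 4526 J.
After step 1: P = 176.3 kPa, V = 36.5 L, T = 286.6 K.
Step 2 (isobaric): W = PΔV = (176.3 kPa)(15.1 − 36.5 L) = -3772 J.
W_total = 4526 − 3772 = 754.1 J.

W_total ≈ 754 J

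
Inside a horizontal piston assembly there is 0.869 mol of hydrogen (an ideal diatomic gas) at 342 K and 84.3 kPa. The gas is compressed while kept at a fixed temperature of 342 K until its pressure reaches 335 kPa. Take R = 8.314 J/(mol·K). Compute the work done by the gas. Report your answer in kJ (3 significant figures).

Isothermal process: W = nRT ln(V₂/V₁) = nRT ln(P₁/P₂).
W = (0.869)(8.314)(342) × ln(84.3/335)
  = 2471 × ln(0.2516) = 2471 × -1.38
W_by_gas = -3409 J.

W ≈ -3.41 kJ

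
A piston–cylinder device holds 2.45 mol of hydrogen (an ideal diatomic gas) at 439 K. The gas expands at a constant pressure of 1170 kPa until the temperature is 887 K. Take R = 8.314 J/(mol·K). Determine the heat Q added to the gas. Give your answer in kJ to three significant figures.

Isobaric: W = nRΔT = (2.45)(8.314)(448) = 9125 J.
ΔU = nCᵥΔT with Cᵥ = 5R/2: ΔU = (2.45)(20.79)(448) = 22814 J.
Q = ΔU + W = 22814 + 9125 = 31939 J.

Q ≈ 31.9 kJ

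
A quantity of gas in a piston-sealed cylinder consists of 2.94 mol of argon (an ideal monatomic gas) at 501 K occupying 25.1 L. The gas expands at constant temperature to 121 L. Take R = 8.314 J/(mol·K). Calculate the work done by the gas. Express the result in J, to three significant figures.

W ≈ 19300 J

Isothermal: W = nRT ln(V₂/V₁).
W = (2.94)(8.314)(501) × ln(121/25.1)
  = 12246 × 1.573
W_by_gas = 19262 J.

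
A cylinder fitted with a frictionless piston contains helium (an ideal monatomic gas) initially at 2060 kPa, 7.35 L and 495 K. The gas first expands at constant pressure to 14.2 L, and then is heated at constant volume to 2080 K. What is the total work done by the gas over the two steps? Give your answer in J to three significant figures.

Step 1 (isobaric): W = PΔV = (2060 kPa)(14.2 − 7.35 L) = 14111 J.
Step 2 (isochoric): W = 0 (constant volume).
W_total = 14111 + 0 = 14111 J.

W_total ≈ 14100 J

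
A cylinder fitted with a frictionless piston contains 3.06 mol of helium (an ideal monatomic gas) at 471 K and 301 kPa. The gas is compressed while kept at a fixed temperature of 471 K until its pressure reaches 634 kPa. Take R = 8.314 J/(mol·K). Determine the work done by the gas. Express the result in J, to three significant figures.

W ≈ -8930 J

Isothermal process: W = nRT ln(V₂/V₁) = nRT ln(P₁/P₂).
W = (3.06)(8.314)(471) × ln(301/634)
  = 11983 × ln(0.4748) = 11983 × -0.7449
W_by_gas = -8926 J.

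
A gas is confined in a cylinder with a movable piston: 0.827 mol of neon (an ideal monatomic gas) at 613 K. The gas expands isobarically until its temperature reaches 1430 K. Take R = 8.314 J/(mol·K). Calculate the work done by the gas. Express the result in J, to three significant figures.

W ≈ 5620 J

Isobaric: W = P ΔV = nR ΔT.
W = (0.827)(8.314)(1430 − 613) = 5617 J.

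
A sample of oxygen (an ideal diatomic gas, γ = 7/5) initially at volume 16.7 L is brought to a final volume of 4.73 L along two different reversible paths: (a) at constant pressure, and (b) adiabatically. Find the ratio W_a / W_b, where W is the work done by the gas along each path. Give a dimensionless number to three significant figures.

W_a / W_b ≈ 0.437

Path (a) isobaric: W = P₁(V₂ − V₁) → W_a/(P₁V₁) = -0.7168.
Path (b) adiabatic: W = P₁V₁(1 − (V₁/V₂)^(γ−1))/(γ−1) → W_b/(P₁V₁) = -1.641.
W_a / W_b = -0.7168 / -1.641 = 0.4368.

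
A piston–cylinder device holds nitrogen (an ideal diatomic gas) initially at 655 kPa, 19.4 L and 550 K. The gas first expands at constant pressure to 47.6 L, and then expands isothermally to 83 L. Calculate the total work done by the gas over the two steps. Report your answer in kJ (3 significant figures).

Step 1 (isobaric): W = PΔV = (655 kPa)(47.6 − 19.4 L) = 18471 J.
After step 1: P = 655 kPa, V = 47.6 L, T = 1349 K.
Step 2 (isothermal): W = P₁V₁ ln(V₂/V₁) = (31178) ln(83/47.6) = 17335 J.
W_total = 18471 + 17335 = 35806 J.

W_total ≈ 35.8 kJ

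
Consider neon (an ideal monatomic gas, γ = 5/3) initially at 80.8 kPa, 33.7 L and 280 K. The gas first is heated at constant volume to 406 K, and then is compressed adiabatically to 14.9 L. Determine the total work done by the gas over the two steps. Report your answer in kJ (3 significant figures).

Step 1 (isochoric): W = 0 (constant volume).
After step 1: P = 117.2 kPa (V unchanged).
Step 2 (adiabatic): W = (P₁V₁ − P₂V₂)/(γ−1) = (3948 − 6803)/0.667 = -4282 J.
W_total = 0 − 4282 = -4282 J.

W_total ≈ -4.28 kJ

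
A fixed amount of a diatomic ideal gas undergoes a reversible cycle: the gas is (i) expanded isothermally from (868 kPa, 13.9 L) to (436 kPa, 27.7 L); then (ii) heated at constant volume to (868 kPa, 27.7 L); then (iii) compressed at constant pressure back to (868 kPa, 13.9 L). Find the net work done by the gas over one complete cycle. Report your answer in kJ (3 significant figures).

W_net ≈ -3.66 kJ

Leg (i): W = PᵢVᵢ ln(V_f/Vᵢ) = (12065) ln(27.7/13.9) = 8319 J.
Leg (ii): W = 0.
Leg (iii): W = PΔV = (868)(13.9 − 27.7) = -11978 J.
W_net = 8319 − 11978 = -3659 J.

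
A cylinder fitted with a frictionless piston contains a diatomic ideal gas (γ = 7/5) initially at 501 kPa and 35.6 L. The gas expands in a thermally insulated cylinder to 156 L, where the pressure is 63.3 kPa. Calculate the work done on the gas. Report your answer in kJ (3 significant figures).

Adiabatic: W = (P₁V₁ − P₂V₂)/(γ − 1) with γ = 7/5.
P₁V₁ = 17836 J, P₂V₂ = 9875 J.
W = (17836 − 9875) / 0.4 = 19902 J.
Work on gas = −W_by = -19902 J.

W ≈ -19.9 kJ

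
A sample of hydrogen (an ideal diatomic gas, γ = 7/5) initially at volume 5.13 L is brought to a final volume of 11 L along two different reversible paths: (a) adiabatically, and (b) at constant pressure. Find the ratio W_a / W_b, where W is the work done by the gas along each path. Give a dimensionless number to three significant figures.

W_a / W_b ≈ 0.575

Path (a) adiabatic: W = P₁V₁(1 − (V₁/V₂)^(γ−1))/(γ−1) → W_a/(P₁V₁) = 0.6574.
Path (b) isobaric: W = P₁(V₂ − V₁) → W_b/(P₁V₁) = 1.144.
W_a / W_b = 0.6574 / 1.144 = 0.5745.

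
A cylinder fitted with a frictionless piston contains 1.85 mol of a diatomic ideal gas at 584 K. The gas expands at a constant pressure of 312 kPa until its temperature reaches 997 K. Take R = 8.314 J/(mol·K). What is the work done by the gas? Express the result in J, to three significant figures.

Isobaric: W = P ΔV = nR ΔT.
W = (1.85)(8.314)(997 − 584) = 6352 J.

W ≈ 6350 J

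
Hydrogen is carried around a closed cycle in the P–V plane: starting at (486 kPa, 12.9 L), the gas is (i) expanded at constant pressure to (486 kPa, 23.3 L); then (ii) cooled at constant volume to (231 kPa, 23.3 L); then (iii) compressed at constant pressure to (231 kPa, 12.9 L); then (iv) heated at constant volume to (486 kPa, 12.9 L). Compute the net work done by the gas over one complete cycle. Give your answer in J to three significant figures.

W_net ≈ 2650 J

Constant-volume legs do no work.
W(i) = (486)(23.3 − 12.9) = 5054 J; W(iii) = (231)(12.9 − 23.3) = -2402 J.
W_net = 5054 − 2402 = 2652 J (the clockwise enclosed area).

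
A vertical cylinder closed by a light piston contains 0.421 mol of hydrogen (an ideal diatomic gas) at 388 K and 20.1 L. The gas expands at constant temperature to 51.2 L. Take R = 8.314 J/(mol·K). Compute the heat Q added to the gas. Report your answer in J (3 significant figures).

Q ≈ 1270 J

Isothermal ⇒ ΔU = 0, so Q = W = nRT ln(V₂/V₁).
Q = (0.421)(8.314)(388) ln(51.2/20.1) = 1358 × 0.935 = 1270 J.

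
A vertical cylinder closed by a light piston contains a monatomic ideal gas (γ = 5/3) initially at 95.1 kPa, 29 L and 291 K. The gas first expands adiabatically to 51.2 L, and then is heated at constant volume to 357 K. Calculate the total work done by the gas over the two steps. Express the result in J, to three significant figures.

Step 1 (adiabatic): W = (P₁V₁ − P₂V₂)/(γ−1) = (2758 − 1888)/0.667 = 1305 J.
Step 2 (isochoric): W = 0 (constant volume).
W_total = 1305 + 0 = 1305 J.

W_total ≈ 1300 J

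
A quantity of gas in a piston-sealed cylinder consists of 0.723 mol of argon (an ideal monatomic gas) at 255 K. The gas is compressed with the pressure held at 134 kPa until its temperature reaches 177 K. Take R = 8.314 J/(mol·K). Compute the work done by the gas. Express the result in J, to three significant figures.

Isobaric: W = P ΔV = nR ΔT.
W = (0.723)(8.314)(177 − 255) = -468.9 J.

W ≈ -469 J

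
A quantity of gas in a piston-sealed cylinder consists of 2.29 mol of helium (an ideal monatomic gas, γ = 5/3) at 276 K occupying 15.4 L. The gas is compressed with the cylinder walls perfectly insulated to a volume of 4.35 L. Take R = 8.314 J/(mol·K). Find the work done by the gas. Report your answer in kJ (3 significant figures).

W ≈ -10.4 kJ

Adiabatic: TV^(γ−1) = const with γ = 5/3.
T₂ = T₁ (V₁/V₂)^(γ−1) = 276 × (15.4/4.35)^0.667 = 276 × 2.323 = 641.1 K.
W_by = nCᵥ(T₁ − T₂) = (2.29)(12.47)(276 − 641.1) = -10427 J.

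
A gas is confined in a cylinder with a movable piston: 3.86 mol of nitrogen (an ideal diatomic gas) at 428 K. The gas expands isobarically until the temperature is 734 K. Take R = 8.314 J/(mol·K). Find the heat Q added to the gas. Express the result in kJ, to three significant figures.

Isobaric: W = nRΔT = (3.86)(8.314)(306) = 9820 J.
ΔU = nCᵥΔT with Cᵥ = 5R/2: ΔU = (3.86)(20.79)(306) = 24550 J.
Q = ΔU + W = 24550 + 9820 = 34371 J.

Q ≈ 34.4 kJ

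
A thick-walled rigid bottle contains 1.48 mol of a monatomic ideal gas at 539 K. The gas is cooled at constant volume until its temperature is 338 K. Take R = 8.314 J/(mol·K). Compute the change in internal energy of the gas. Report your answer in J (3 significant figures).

ΔU ≈ -3710 J

Constant volume ⇒ W = 0, so Q = ΔU = nCᵥΔT with Cᵥ = 3R/2 = 12.47 J/(mol·K).
ΔU = (1.48)(12.47)(338 − 539) = -3710 J.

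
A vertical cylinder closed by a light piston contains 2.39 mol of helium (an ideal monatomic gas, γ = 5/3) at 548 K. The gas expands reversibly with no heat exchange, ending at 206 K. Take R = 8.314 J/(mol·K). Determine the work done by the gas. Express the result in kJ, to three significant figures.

W ≈ 10.2 kJ

Adiabatic ⇒ Q = 0, so W_by = −ΔU = nCᵥ(T₁ − T₂).
Cᵥ = 3R/2 = 12.47 J/(mol·K).
W = (2.39)(12.47)(548 − 206) = 10194 J.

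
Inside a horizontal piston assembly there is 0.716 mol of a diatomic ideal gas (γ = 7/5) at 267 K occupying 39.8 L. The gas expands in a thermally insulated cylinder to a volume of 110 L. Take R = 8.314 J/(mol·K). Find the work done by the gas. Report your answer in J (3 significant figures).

W ≈ 1330 J

Adiabatic: TV^(γ−1) = const with γ = 7/5.
T₂ = T₁ (V₁/V₂)^(γ−1) = 267 × (39.8/110)^0.4 = 267 × 0.6659 = 177.8 K.
W_by = nCᵥ(T₁ − T₂) = (0.716)(20.79)(267 − 177.8) = 1328 J.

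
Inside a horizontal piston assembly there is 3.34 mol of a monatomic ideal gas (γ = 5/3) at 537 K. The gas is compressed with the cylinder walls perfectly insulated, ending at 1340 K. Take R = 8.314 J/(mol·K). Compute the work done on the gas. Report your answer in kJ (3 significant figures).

W ≈ 33.4 kJ

Adiabatic ⇒ Q = 0, so W_by = −ΔU = nCᵥ(T₁ − T₂).
Cᵥ = 3R/2 = 12.47 J/(mol·K).
W = (3.34)(12.47)(537 − 1340) = -33447 J.
Work on gas = −W_by = 33447 J.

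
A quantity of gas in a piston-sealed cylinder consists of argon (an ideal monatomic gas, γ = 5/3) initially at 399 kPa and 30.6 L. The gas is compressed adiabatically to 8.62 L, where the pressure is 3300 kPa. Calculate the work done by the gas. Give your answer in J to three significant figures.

Adiabatic: W = (P₁V₁ − P₂V₂)/(γ − 1) with γ = 5/3.
P₁V₁ = 12209 J, P₂V₂ = 28446 J.
W = (12209 − 28446) / 0.6667 = -24355 J.

W ≈ -24400 J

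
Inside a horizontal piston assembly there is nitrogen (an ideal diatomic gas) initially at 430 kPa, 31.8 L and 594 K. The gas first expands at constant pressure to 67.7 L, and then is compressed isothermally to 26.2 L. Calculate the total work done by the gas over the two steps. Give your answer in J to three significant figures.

Step 1 (isobaric): W = PΔV = (430 kPa)(67.7 − 31.8 L) = 15437 J.
After step 1: P = 430 kPa, V = 67.7 L, T = 1265 K.
Step 2 (isothermal): W = P₁V₁ ln(V₂/V₁) = (29111) ln(26.2/67.7) = -27636 J.
W_total = 15437 − 27636 = -12199 J.

W_total ≈ -12200 J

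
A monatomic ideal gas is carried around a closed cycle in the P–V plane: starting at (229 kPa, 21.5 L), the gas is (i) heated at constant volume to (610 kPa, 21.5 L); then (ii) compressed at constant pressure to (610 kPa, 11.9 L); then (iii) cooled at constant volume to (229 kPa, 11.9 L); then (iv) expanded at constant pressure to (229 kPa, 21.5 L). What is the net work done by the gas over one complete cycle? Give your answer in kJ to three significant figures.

W_net ≈ -3.66 kJ

Constant-volume legs do no work.
W(ii) = (610)(11.9 − 21.5) = -5856 J; W(iv) = (229)(21.5 − 11.9) = 2198 J.
W_net = -5856 + 2198 = -3658 J (the counter-clockwise enclosed area).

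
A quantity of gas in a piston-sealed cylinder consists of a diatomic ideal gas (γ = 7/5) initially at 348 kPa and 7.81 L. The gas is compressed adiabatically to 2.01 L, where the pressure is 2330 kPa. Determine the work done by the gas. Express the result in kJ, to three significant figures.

W ≈ -4.91 kJ

Adiabatic: W = (P₁V₁ − P₂V₂)/(γ − 1) with γ = 7/5.
P₁V₁ = 2718 J, P₂V₂ = 4683 J.
W = (2718 − 4683) / 0.4 = -4914 J.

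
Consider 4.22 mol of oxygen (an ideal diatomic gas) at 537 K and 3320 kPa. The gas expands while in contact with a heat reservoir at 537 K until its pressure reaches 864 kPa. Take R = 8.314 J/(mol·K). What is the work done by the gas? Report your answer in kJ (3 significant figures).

W ≈ 25.4 kJ

Isothermal process: W = nRT ln(V₂/V₁) = nRT ln(P₁/P₂).
W = (4.22)(8.314)(537) × ln(3320/864)
  = 18841 × ln(3.843) = 18841 × 1.346
W_by_gas = 25362 J.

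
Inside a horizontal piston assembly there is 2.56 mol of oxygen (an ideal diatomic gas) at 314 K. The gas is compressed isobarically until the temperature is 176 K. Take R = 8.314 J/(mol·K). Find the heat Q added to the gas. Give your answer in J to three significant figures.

Q ≈ -10300 J

Isobaric: W = nRΔT = (2.56)(8.314)(-138) = -2937 J.
ΔU = nCᵥΔT with Cᵥ = 5R/2: ΔU = (2.56)(20.79)(-138) = -7343 J.
Q = ΔU + W = -7343 − 2937 = -10280 J.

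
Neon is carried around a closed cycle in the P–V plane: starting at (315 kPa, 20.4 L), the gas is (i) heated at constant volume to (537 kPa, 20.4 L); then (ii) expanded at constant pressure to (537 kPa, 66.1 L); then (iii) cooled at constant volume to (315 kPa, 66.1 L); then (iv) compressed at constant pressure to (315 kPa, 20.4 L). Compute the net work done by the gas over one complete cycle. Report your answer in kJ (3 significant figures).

Constant-volume legs do no work.
W(ii) = (537)(66.1 − 20.4) = 24541 J; W(iv) = (315)(20.4 − 66.1) = -14395 J.
W_net = 24541 − 14395 = 10145 J (the clockwise enclosed area).

W_net ≈ 10.1 kJ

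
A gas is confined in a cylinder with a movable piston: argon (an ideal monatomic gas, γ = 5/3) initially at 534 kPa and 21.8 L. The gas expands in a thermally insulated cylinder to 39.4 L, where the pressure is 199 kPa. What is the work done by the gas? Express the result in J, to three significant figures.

W ≈ 5700 J

Adiabatic: W = (P₁V₁ − P₂V₂)/(γ − 1) with γ = 5/3.
P₁V₁ = 11641 J, P₂V₂ = 7841 J.
W = (11641 − 7841) / 0.6667 = 5701 J.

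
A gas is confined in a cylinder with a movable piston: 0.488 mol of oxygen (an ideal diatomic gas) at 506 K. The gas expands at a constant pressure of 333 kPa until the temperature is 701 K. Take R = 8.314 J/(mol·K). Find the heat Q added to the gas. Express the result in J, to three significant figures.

Q ≈ 2770 J

Isobaric: W = nRΔT = (0.488)(8.314)(195) = 791.2 J.
ΔU = nCᵥΔT with Cᵥ = 5R/2: ΔU = (0.488)(20.79)(195) = 1978 J.
Q = ΔU + W = 1978 + 791.2 = 2769 J.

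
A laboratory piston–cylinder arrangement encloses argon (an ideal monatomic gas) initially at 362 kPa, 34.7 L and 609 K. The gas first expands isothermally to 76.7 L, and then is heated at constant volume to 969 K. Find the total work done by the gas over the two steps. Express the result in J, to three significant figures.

W_total ≈ 9960 J

Step 1 (isothermal): W = P₁V₁ ln(V₂/V₁) = (12561) ln(76.7/34.7) = 9963 J.
Step 2 (isochoric): W = 0 (constant volume).
W_total = 9963 + 0 = 9963 J.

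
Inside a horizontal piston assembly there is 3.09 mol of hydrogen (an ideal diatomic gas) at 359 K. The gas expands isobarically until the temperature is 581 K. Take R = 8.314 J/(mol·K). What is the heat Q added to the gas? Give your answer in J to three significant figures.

Q ≈ 20000 J

Isobaric: W = nRΔT = (3.09)(8.314)(222) = 5703 J.
ΔU = nCᵥΔT with Cᵥ = 5R/2: ΔU = (3.09)(20.79)(222) = 14258 J.
Q = ΔU + W = 14258 + 5703 = 19961 J.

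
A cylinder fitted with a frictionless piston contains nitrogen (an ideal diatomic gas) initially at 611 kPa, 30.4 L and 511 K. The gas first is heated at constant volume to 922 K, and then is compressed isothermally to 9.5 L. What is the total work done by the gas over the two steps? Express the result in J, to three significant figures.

W_total ≈ -39000 J

Step 1 (isochoric): W = 0 (constant volume).
After step 1: P = 1102 kPa (V unchanged).
Step 2 (isothermal): W = P₁V₁ ln(V₂/V₁) = (33514) ln(9.5/30.4) = -38982 J.
W_total = 0 − 38982 = -38982 J.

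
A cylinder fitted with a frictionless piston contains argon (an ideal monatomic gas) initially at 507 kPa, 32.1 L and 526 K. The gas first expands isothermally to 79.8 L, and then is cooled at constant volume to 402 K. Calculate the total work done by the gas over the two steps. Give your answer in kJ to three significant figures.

W_total ≈ 14.8 kJ

Step 1 (isothermal): W = P₁V₁ ln(V₂/V₁) = (16275) ln(79.8/32.1) = 14821 J.
Step 2 (isochoric): W = 0 (constant volume).
W_total = 14821 + 0 = 14821 J.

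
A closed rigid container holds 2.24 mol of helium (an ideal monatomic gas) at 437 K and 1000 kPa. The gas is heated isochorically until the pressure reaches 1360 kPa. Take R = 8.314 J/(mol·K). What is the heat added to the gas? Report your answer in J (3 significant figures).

Q ≈ 4390 J

Constant volume ⇒ W = 0, so Q = ΔU = nCᵥΔT with Cᵥ = 3R/2 = 12.47 J/(mol·K).
At constant V, T₂/T₁ = P₂/P₁ ⇒ ΔT = T₁(P₂/P₁ − 1) = 437·(1360/1000 − 1) = 157.3 K.
ΔU = (2.24)(12.47)(157.3) = 4395 J.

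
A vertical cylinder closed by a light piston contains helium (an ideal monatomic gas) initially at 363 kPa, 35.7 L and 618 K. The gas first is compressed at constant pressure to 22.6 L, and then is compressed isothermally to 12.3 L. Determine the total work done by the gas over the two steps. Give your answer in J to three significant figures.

Step 1 (isobaric): W = PΔV = (363 kPa)(22.6 − 35.7 L) = -4755 J.
After step 1: P = 363 kPa, V = 22.6 L, T = 391.2 K.
Step 2 (isothermal): W = P₁V₁ ln(V₂/V₁) = (8204) ln(12.3/22.6) = -4991 J.
W_total = -4755 − 4991 = -9746 J.

W_total ≈ -9750 J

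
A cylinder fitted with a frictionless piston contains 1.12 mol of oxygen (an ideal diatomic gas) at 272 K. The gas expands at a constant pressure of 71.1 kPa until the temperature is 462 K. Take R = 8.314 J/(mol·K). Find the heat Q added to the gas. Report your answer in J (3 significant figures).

Q ≈ 6190 J

Isobaric: W = nRΔT = (1.12)(8.314)(190) = 1769 J.
ΔU = nCᵥΔT with Cᵥ = 5R/2: ΔU = (1.12)(20.79)(190) = 4423 J.
Q = ΔU + W = 4423 + 1769 = 6192 J.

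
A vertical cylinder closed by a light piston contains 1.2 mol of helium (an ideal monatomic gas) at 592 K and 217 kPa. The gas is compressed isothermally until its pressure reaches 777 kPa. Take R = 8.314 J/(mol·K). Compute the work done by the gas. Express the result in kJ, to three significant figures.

W ≈ -7.53 kJ

Isothermal process: W = nRT ln(V₂/V₁) = nRT ln(P₁/P₂).
W = (1.2)(8.314)(592) × ln(217/777)
  = 5906 × ln(0.2793) = 5906 × -1.276
W_by_gas = -7534 J.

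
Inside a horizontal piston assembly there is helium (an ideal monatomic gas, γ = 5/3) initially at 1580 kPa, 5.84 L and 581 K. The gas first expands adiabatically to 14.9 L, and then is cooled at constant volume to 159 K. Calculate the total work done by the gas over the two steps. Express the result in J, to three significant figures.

W_total ≈ 6430 J

Step 1 (adiabatic): W = (P₁V₁ − P₂V₂)/(γ−1) = (9227 − 4942)/0.667 = 6428 J.
Step 2 (isochoric): W = 0 (constant volume).
W_total = 6428 + 0 = 6428 J.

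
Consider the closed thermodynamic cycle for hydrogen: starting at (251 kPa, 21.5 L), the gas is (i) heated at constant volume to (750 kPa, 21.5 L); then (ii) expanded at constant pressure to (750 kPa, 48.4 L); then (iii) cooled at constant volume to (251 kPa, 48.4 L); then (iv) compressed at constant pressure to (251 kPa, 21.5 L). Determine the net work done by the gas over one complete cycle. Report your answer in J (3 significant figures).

Constant-volume legs do no work.
W(ii) = (750)(48.4 − 21.5) = 20175 J; W(iv) = (251)(21.5 − 48.4) = -6752 J.
W_net = 20175 − 6752 = 13423 J (the clockwise enclosed area).

W_net ≈ 13400 J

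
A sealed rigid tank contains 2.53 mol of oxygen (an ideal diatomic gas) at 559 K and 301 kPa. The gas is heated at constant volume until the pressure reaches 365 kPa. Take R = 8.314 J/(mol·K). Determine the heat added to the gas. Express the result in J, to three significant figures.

Constant volume ⇒ W = 0, so Q = ΔU = nCᵥΔT with Cᵥ = 5R/2 = 20.79 J/(mol·K).
At constant V, T₂/T₁ = P₂/P₁ ⇒ ΔT = T₁(P₂/P₁ − 1) = 559·(365/301 − 1) = 118.9 K.
ΔU = (2.53)(20.79)(118.9) = 6250 J.

Q ≈ 6250 J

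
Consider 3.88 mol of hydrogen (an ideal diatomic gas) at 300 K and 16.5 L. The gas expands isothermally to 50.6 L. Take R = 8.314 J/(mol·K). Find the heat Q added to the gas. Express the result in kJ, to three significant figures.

Isothermal ⇒ ΔU = 0, so Q = W = nRT ln(V₂/V₁).
Q = (3.88)(8.314)(300) ln(50.6/16.5) = 9677 × 1.121 = 10845 J.

Q ≈ 10.8 kJ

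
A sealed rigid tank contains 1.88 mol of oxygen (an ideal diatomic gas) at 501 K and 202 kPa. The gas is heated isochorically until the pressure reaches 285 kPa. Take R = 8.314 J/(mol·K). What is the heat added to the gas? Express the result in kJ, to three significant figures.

Constant volume ⇒ W = 0, so Q = ΔU = nCᵥΔT with Cᵥ = 5R/2 = 20.79 J/(mol·K).
At constant V, T₂/T₁ = P₂/P₁ ⇒ ΔT = T₁(P₂/P₁ − 1) = 501·(285/202 − 1) = 205.9 K.
ΔU = (1.88)(20.79)(205.9) = 8044 J.

Q ≈ 8.04 kJ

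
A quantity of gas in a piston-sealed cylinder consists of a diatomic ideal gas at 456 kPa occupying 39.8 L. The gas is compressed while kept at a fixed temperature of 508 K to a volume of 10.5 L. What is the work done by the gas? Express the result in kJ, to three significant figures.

W ≈ -24.2 kJ

Isothermal: W = nRT ln(V₂/V₁) = P₁V₁ ln(V₂/V₁).
P₁V₁ = (456 kPa)(39.8 L) = 18149 J.
W = 18149 × ln(10.5/39.8) = 18149 × -1.332
W_by_gas = -24183 J.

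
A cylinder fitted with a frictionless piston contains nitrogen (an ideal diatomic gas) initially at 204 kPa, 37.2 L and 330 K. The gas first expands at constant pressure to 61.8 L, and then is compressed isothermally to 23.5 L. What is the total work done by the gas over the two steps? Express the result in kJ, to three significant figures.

Step 1 (isobaric): W = PΔV = (204 kPa)(61.8 − 37.2 L) = 5018 J.
After step 1: P = 204 kPa, V = 61.8 L, T = 548.2 K.
Step 2 (isothermal): W = P₁V₁ ln(V₂/V₁) = (12607) ln(23.5/61.8) = -12190 J.
W_total = 5018 − 12190 = -7172 J.

W_total ≈ -7.17 kJ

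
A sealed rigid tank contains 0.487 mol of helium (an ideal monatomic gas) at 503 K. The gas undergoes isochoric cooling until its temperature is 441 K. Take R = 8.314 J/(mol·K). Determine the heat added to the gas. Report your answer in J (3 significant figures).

Constant volume ⇒ W = 0, so Q = ΔU = nCᵥΔT with Cᵥ = 3R/2 = 12.47 J/(mol·K).
ΔU = (0.487)(12.47)(441 − 503) = -376.5 J.

Q ≈ -377 J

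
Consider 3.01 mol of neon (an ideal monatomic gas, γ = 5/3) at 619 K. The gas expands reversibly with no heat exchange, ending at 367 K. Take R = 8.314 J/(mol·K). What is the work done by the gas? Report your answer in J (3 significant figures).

Adiabatic ⇒ Q = 0, so W_by = −ΔU = nCᵥ(T₁ − T₂).
Cᵥ = 3R/2 = 12.47 J/(mol·K).
W = (3.01)(12.47)(619 − 367) = 9460 J.

W ≈ 9460 J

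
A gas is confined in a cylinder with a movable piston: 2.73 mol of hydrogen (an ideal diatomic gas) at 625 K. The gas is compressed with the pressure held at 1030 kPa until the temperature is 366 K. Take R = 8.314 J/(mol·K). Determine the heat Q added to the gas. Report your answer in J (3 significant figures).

Isobaric: W = nRΔT = (2.73)(8.314)(-259) = -5879 J.
ΔU = nCᵥΔT with Cᵥ = 5R/2: ΔU = (2.73)(20.79)(-259) = -14696 J.
Q = ΔU + W = -14696 − 5879 = -20575 J.

Q ≈ -20600 J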